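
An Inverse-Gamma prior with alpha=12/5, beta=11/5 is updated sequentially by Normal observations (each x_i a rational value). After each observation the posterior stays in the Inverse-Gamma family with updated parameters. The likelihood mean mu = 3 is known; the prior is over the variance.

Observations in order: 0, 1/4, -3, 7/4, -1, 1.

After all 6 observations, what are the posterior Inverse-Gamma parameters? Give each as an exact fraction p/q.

alpha=27/5, beta=3141/80

obs 1: x=0 → posterior Inverse-Gamma(29/10, 67/10)
obs 2: x=1/4 → posterior Inverse-Gamma(17/5, 1677/160)
obs 3: x=-3 → posterior Inverse-Gamma(39/10, 4557/160)
obs 4: x=7/4 → posterior Inverse-Gamma(22/5, 2341/80)
obs 5: x=-1 → posterior Inverse-Gamma(49/10, 2981/80)
obs 6: x=1 → posterior Inverse-Gamma(27/5, 3141/80)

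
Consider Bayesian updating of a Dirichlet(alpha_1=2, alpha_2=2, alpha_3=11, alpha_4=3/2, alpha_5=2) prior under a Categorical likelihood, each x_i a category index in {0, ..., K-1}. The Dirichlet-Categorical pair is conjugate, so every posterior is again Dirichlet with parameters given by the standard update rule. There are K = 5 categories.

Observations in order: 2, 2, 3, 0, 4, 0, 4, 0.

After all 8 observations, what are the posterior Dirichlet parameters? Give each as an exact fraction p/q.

alpha_1=5, alpha_2=2, alpha_3=13, alpha_4=5/2, alpha_5=4

obs 1: x=2 → posterior Dirichlet(2, 2, 12, 3/2, 2)
obs 2: x=2 → posterior Dirichlet(2, 2, 13, 3/2, 2)
obs 3: x=3 → posterior Dirichlet(2, 2, 13, 5/2, 2)
obs 4: x=0 → posterior Dirichlet(3, 2, 13, 5/2, 2)
obs 5: x=4 → posterior Dirichlet(3, 2, 13, 5/2, 3)
obs 6: x=0 → posterior Dirichlet(4, 2, 13, 5/2, 3)
obs 7: x=4 → posterior Dirichlet(4, 2, 13, 5/2, 4)
obs 8: x=0 → posterior Dirichlet(5, 2, 13, 5/2, 4)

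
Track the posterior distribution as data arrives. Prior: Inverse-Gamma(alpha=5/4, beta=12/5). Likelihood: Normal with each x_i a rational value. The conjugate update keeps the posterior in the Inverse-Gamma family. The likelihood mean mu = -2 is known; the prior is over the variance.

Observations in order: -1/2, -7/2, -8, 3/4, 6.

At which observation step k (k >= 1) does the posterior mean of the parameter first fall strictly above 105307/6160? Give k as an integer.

k = 5

obs 1: x=-1/2 → posterior Inverse-Gamma(7/4, 141/40)
obs 2: x=-7/2 → posterior Inverse-Gamma(9/4, 93/20)
obs 3: x=-8 → posterior Inverse-Gamma(11/4, 453/20)
obs 4: x=3/4 → posterior Inverse-Gamma(13/4, 4229/160)
obs 5: x=6 → posterior Inverse-Gamma(15/4, 9349/160)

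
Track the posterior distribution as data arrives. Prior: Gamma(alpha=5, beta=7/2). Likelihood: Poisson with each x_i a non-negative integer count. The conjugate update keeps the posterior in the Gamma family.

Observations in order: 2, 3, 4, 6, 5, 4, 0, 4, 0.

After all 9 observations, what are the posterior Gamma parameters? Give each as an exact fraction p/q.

obs 1: x=2 → posterior Gamma(7, 9/2)
obs 2: x=3 → posterior Gamma(10, 11/2)
obs 3: x=4 → posterior Gamma(14, 13/2)
obs 4: x=6 → posterior Gamma(20, 15/2)
obs 5: x=5 → posterior Gamma(25, 17/2)
obs 6: x=4 → posterior Gamma(29, 19/2)
obs 7: x=0 → posterior Gamma(29, 21/2)
obs 8: x=4 → posterior Gamma(33, 23/2)
obs 9: x=0 → posterior Gamma(33, 25/2)

alpha=33, beta=25/2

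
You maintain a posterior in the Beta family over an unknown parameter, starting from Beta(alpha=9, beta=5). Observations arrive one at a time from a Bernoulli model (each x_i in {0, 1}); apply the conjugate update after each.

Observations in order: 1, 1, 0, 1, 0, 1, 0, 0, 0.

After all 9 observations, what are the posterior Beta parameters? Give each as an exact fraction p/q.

obs 1: x=1 → posterior Beta(10, 5)
obs 2: x=1 → posterior Beta(11, 5)
obs 3: x=0 → posterior Beta(11, 6)
obs 4: x=1 → posterior Beta(12, 6)
obs 5: x=0 → posterior Beta(12, 7)
obs 6: x=1 → posterior Beta(13, 7)
obs 7: x=0 → posterior Beta(13, 8)
obs 8: x=0 → posterior Beta(13, 9)
obs 9: x=0 → posterior Beta(13, 10)

alpha=13, beta=10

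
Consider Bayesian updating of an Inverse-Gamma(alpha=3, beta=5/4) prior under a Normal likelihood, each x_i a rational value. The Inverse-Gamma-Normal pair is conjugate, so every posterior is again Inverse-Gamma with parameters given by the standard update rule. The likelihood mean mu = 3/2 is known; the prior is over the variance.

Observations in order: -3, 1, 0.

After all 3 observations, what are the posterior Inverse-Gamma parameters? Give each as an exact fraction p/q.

alpha=9/2, beta=101/8

obs 1: x=-3 → posterior Inverse-Gamma(7/2, 91/8)
obs 2: x=1 → posterior Inverse-Gamma(4, 23/2)
obs 3: x=0 → posterior Inverse-Gamma(9/2, 101/8)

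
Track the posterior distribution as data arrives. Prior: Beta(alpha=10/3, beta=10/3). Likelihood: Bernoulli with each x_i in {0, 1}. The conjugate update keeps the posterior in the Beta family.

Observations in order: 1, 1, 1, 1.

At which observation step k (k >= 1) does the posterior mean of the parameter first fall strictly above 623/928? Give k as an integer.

obs 1: x=1 → posterior Beta(13/3, 10/3)
obs 2: x=1 → posterior Beta(16/3, 10/3)
obs 3: x=1 → posterior Beta(19/3, 10/3)
obs 4: x=1 → posterior Beta(22/3, 10/3)

k = 4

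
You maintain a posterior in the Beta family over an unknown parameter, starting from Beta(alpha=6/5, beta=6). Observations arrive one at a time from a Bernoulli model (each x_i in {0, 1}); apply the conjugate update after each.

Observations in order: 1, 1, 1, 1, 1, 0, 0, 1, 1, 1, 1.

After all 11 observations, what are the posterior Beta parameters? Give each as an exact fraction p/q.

obs 1: x=1 → posterior Beta(11/5, 6)
obs 2: x=1 → posterior Beta(16/5, 6)
obs 3: x=1 → posterior Beta(21/5, 6)
obs 4: x=1 → posterior Beta(26/5, 6)
obs 5: x=1 → posterior Beta(31/5, 6)
obs 6: x=0 → posterior Beta(31/5, 7)
obs 7: x=0 → posterior Beta(31/5, 8)
obs 8: x=1 → posterior Beta(36/5, 8)
obs 9: x=1 → posterior Beta(41/5, 8)
obs 10: x=1 → posterior Beta(46/5, 8)
obs 11: x=1 → posterior Beta(51/5, 8)

alpha=51/5, beta=8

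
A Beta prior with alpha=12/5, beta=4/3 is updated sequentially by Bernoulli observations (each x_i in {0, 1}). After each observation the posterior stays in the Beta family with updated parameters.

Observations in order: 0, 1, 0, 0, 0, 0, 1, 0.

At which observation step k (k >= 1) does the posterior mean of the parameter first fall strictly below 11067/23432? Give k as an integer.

k = 4

obs 1: x=0 → posterior Beta(12/5, 7/3)
obs 2: x=1 → posterior Beta(17/5, 7/3)
obs 3: x=0 → posterior Beta(17/5, 10/3)
obs 4: x=0 → posterior Beta(17/5, 13/3)
obs 5: x=0 → posterior Beta(17/5, 16/3)
obs 6: x=0 → posterior Beta(17/5, 19/3)
obs 7: x=1 → posterior Beta(22/5, 19/3)
obs 8: x=0 → posterior Beta(22/5, 22/3)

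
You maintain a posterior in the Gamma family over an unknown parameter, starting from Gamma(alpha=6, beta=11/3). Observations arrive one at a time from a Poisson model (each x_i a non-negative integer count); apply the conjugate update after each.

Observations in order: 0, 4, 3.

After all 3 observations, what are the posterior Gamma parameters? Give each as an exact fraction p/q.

alpha=13, beta=20/3

obs 1: x=0 → posterior Gamma(6, 14/3)
obs 2: x=4 → posterior Gamma(10, 17/3)
obs 3: x=3 → posterior Gamma(13, 20/3)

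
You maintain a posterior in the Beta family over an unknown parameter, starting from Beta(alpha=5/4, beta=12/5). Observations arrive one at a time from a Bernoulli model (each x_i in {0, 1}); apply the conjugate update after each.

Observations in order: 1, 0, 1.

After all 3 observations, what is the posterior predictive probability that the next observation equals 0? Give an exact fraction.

obs 1: x=1 → posterior Beta(9/4, 12/5)
obs 2: x=0 → posterior Beta(9/4, 17/5)
obs 3: x=1 → posterior Beta(13/4, 17/5)

68/133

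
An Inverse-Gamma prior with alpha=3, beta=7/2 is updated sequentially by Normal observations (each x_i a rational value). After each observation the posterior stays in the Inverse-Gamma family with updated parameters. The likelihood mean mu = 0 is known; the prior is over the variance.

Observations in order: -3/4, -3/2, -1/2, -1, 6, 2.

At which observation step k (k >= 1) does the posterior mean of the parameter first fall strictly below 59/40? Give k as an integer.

k = 3

obs 1: x=-3/4 → posterior Inverse-Gamma(7/2, 121/32)
obs 2: x=-3/2 → posterior Inverse-Gamma(4, 157/32)
obs 3: x=-1/2 → posterior Inverse-Gamma(9/2, 161/32)
obs 4: x=-1 → posterior Inverse-Gamma(5, 177/32)
obs 5: x=6 → posterior Inverse-Gamma(11/2, 753/32)
obs 6: x=2 → posterior Inverse-Gamma(6, 817/32)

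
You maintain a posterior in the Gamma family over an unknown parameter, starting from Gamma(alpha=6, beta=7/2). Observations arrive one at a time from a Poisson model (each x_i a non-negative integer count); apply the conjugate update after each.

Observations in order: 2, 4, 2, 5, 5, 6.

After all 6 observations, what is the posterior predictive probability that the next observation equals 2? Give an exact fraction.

obs 1: x=2 → posterior Gamma(8, 9/2)
obs 2: x=4 → posterior Gamma(12, 11/2)
obs 3: x=2 → posterior Gamma(14, 13/2)
obs 4: x=5 → posterior Gamma(19, 15/2)
obs 5: x=5 → posterior Gamma(24, 17/2)
obs 6: x=6 → posterior Gamma(30, 19/2)

142889303096261033328215902031678641908620/682175592500223122776447546034207388226347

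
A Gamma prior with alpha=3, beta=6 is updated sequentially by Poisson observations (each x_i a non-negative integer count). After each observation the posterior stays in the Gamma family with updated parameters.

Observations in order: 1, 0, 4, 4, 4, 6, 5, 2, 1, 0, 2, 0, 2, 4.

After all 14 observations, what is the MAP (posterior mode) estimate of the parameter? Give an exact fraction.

37/20

obs 1: x=1 → posterior Gamma(4, 7)
obs 2: x=0 → posterior Gamma(4, 8)
obs 3: x=4 → posterior Gamma(8, 9)
obs 4: x=4 → posterior Gamma(12, 10)
obs 5: x=4 → posterior Gamma(16, 11)
obs 6: x=6 → posterior Gamma(22, 12)
obs 7: x=5 → posterior Gamma(27, 13)
obs 8: x=2 → posterior Gamma(29, 14)
obs 9: x=1 → posterior Gamma(30, 15)
obs 10: x=0 → posterior Gamma(30, 16)
obs 11: x=2 → posterior Gamma(32, 17)
obs 12: x=0 → posterior Gamma(32, 18)
obs 13: x=2 → posterior Gamma(34, 19)
obs 14: x=4 → posterior Gamma(38, 20)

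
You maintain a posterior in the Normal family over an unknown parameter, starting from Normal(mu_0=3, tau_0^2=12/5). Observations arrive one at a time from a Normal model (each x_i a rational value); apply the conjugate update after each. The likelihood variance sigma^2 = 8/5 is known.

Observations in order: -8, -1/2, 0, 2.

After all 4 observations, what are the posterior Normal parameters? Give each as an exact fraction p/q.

obs 1: x=-8 → posterior Normal(-18/5, 24/25)
obs 2: x=-1/2 → posterior Normal(-39/16, 3/5)
obs 3: x=0 → posterior Normal(-39/22, 24/55)
obs 4: x=2 → posterior Normal(-27/28, 12/35)

mu_0=-27/28, tau_0^2=12/35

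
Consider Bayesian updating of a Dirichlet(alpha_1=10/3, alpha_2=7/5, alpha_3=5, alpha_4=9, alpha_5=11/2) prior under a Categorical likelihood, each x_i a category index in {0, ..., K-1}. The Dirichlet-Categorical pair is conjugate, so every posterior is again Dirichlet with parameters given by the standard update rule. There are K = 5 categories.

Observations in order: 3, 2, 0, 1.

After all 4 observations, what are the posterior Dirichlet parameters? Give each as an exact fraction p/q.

alpha_1=13/3, alpha_2=12/5, alpha_3=6, alpha_4=10, alpha_5=11/2

obs 1: x=3 → posterior Dirichlet(10/3, 7/5, 5, 10, 11/2)
obs 2: x=2 → posterior Dirichlet(10/3, 7/5, 6, 10, 11/2)
obs 3: x=0 → posterior Dirichlet(13/3, 7/5, 6, 10, 11/2)
obs 4: x=1 → posterior Dirichlet(13/3, 12/5, 6, 10, 11/2)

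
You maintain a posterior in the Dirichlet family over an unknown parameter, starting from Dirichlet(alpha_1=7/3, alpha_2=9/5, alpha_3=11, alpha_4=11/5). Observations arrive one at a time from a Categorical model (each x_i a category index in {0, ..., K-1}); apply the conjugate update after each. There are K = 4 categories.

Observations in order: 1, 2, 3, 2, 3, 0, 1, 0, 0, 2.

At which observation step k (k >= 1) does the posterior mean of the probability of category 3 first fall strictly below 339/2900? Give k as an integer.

k = 2

obs 1: x=1 → posterior Dirichlet(7/3, 14/5, 11, 11/5)
obs 2: x=2 → posterior Dirichlet(7/3, 14/5, 12, 11/5)
obs 3: x=3 → posterior Dirichlet(7/3, 14/5, 12, 16/5)
obs 4: x=2 → posterior Dirichlet(7/3, 14/5, 13, 16/5)
obs 5: x=3 → posterior Dirichlet(7/3, 14/5, 13, 21/5)
obs 6: x=0 → posterior Dirichlet(10/3, 14/5, 13, 21/5)
obs 7: x=1 → posterior Dirichlet(10/3, 19/5, 13, 21/5)
obs 8: x=0 → posterior Dirichlet(13/3, 19/5, 13, 21/5)
obs 9: x=0 → posterior Dirichlet(16/3, 19/5, 13, 21/5)
obs 10: x=2 → posterior Dirichlet(16/3, 19/5, 14, 21/5)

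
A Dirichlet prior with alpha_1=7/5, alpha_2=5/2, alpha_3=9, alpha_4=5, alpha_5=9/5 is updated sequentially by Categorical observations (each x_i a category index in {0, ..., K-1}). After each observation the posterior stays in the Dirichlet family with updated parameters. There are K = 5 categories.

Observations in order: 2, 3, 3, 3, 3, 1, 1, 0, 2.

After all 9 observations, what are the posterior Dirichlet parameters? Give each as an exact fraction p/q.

obs 1: x=2 → posterior Dirichlet(7/5, 5/2, 10, 5, 9/5)
obs 2: x=3 → posterior Dirichlet(7/5, 5/2, 10, 6, 9/5)
obs 3: x=3 → posterior Dirichlet(7/5, 5/2, 10, 7, 9/5)
obs 4: x=3 → posterior Dirichlet(7/5, 5/2, 10, 8, 9/5)
obs 5: x=3 → posterior Dirichlet(7/5, 5/2, 10, 9, 9/5)
obs 6: x=1 → posterior Dirichlet(7/5, 7/2, 10, 9, 9/5)
obs 7: x=1 → posterior Dirichlet(7/5, 9/2, 10, 9, 9/5)
obs 8: x=0 → posterior Dirichlet(12/5, 9/2, 10, 9, 9/5)
obs 9: x=2 → posterior Dirichlet(12/5, 9/2, 11, 9, 9/5)

alpha_1=12/5, alpha_2=9/2, alpha_3=11, alpha_4=9, alpha_5=9/5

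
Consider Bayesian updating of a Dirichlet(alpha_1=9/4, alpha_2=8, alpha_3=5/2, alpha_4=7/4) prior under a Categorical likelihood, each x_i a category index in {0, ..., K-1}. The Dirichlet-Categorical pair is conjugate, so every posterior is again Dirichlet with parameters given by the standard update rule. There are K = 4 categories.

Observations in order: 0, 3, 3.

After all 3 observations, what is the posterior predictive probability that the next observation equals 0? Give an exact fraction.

obs 1: x=0 → posterior Dirichlet(13/4, 8, 5/2, 7/4)
obs 2: x=3 → posterior Dirichlet(13/4, 8, 5/2, 11/4)
obs 3: x=3 → posterior Dirichlet(13/4, 8, 5/2, 15/4)

13/70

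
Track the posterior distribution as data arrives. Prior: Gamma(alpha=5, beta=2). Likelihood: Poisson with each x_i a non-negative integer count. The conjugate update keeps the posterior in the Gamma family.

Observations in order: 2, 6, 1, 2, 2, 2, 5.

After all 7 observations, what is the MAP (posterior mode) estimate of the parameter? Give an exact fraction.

obs 1: x=2 → posterior Gamma(7, 3)
obs 2: x=6 → posterior Gamma(13, 4)
obs 3: x=1 → posterior Gamma(14, 5)
obs 4: x=2 → posterior Gamma(16, 6)
obs 5: x=2 → posterior Gamma(18, 7)
obs 6: x=2 → posterior Gamma(20, 8)
obs 7: x=5 → posterior Gamma(25, 9)

8/3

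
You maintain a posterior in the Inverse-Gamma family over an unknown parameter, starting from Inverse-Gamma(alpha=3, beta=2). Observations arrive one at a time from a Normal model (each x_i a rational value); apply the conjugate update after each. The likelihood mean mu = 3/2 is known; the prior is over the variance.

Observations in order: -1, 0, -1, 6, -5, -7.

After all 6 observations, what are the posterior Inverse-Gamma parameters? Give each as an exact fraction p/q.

alpha=6, beta=307/4

obs 1: x=-1 → posterior Inverse-Gamma(7/2, 41/8)
obs 2: x=0 → posterior Inverse-Gamma(4, 25/4)
obs 3: x=-1 → posterior Inverse-Gamma(9/2, 75/8)
obs 4: x=6 → posterior Inverse-Gamma(5, 39/2)
obs 5: x=-5 → posterior Inverse-Gamma(11/2, 325/8)
obs 6: x=-7 → posterior Inverse-Gamma(6, 307/4)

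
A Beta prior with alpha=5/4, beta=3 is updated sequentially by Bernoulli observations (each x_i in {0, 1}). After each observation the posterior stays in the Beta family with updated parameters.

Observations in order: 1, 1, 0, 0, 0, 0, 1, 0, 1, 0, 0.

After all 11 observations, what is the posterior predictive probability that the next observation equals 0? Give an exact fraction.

obs 1: x=1 → posterior Beta(9/4, 3)
obs 2: x=1 → posterior Beta(13/4, 3)
obs 3: x=0 → posterior Beta(13/4, 4)
obs 4: x=0 → posterior Beta(13/4, 5)
obs 5: x=0 → posterior Beta(13/4, 6)
obs 6: x=0 → posterior Beta(13/4, 7)
obs 7: x=1 → posterior Beta(17/4, 7)
obs 8: x=0 → posterior Beta(17/4, 8)
obs 9: x=1 → posterior Beta(21/4, 8)
obs 10: x=0 → posterior Beta(21/4, 9)
obs 11: x=0 → posterior Beta(21/4, 10)

40/61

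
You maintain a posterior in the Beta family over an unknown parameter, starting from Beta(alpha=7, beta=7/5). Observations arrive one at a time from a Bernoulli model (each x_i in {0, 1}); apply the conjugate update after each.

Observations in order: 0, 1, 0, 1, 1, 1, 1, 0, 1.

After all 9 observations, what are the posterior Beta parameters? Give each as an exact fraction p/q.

obs 1: x=0 → posterior Beta(7, 12/5)
obs 2: x=1 → posterior Beta(8, 12/5)
obs 3: x=0 → posterior Beta(8, 17/5)
obs 4: x=1 → posterior Beta(9, 17/5)
obs 5: x=1 → posterior Beta(10, 17/5)
obs 6: x=1 → posterior Beta(11, 17/5)
obs 7: x=1 → posterior Beta(12, 17/5)
obs 8: x=0 → posterior Beta(12, 22/5)
obs 9: x=1 → posterior Beta(13, 22/5)

alpha=13, beta=22/5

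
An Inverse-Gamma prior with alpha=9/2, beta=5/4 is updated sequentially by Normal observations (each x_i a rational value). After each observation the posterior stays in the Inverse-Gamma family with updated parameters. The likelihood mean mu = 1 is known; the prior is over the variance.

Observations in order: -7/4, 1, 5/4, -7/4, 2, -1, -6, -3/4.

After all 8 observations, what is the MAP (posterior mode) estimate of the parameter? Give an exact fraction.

299/76

obs 1: x=-7/4 → posterior Inverse-Gamma(5, 161/32)
obs 2: x=1 → posterior Inverse-Gamma(11/2, 161/32)
obs 3: x=5/4 → posterior Inverse-Gamma(6, 81/16)
obs 4: x=-7/4 → posterior Inverse-Gamma(13/2, 283/32)
obs 5: x=2 → posterior Inverse-Gamma(7, 299/32)
obs 6: x=-1 → posterior Inverse-Gamma(15/2, 363/32)
obs 7: x=-6 → posterior Inverse-Gamma(8, 1147/32)
obs 8: x=-3/4 → posterior Inverse-Gamma(17/2, 299/8)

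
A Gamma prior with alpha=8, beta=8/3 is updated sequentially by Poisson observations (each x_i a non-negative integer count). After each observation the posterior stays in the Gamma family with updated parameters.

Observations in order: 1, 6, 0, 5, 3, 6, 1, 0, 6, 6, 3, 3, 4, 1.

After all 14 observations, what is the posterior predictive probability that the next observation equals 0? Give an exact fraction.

obs 1: x=1 → posterior Gamma(9, 11/3)
obs 2: x=6 → posterior Gamma(15, 14/3)
obs 3: x=0 → posterior Gamma(15, 17/3)
obs 4: x=5 → posterior Gamma(20, 20/3)
obs 5: x=3 → posterior Gamma(23, 23/3)
obs 6: x=6 → posterior Gamma(29, 26/3)
obs 7: x=1 → posterior Gamma(30, 29/3)
obs 8: x=0 → posterior Gamma(30, 32/3)
obs 9: x=6 → posterior Gamma(36, 35/3)
obs 10: x=6 → posterior Gamma(42, 38/3)
obs 11: x=3 → posterior Gamma(45, 41/3)
obs 12: x=3 → posterior Gamma(48, 44/3)
obs 13: x=4 → posterior Gamma(52, 47/3)
obs 14: x=1 → posterior Gamma(53, 50/3)

1110223024625156540423631668090820312500000000000000000000000000000000000000000000000000000/24356848165022712132477606520104725518533453128685640844505130879576720609150223301256150373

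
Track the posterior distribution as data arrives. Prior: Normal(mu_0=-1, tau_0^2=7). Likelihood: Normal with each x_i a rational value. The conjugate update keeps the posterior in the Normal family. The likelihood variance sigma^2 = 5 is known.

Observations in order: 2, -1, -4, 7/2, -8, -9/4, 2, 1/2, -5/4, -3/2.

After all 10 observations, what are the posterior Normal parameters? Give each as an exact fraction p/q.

mu_0=-1, tau_0^2=7/15

obs 1: x=2 → posterior Normal(3/4, 35/12)
obs 2: x=-1 → posterior Normal(2/19, 35/19)
obs 3: x=-4 → posterior Normal(-1, 35/26)
obs 4: x=7/2 → posterior Normal(-1/22, 35/33)
obs 5: x=-8 → posterior Normal(-23/16, 7/8)
obs 6: x=-9/4 → posterior Normal(-293/188, 35/47)
obs 7: x=2 → posterior Normal(-79/72, 35/54)
obs 8: x=1/2 → posterior Normal(-223/244, 35/61)
obs 9: x=-5/4 → posterior Normal(-129/136, 35/68)
obs 10: x=-3/2 → posterior Normal(-1, 7/15)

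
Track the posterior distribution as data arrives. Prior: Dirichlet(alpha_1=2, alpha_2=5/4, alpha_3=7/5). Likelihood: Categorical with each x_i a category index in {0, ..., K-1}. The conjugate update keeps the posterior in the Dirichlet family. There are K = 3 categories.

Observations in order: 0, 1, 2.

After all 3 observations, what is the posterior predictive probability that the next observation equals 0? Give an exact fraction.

20/51

obs 1: x=0 → posterior Dirichlet(3, 5/4, 7/5)
obs 2: x=1 → posterior Dirichlet(3, 9/4, 7/5)
obs 3: x=2 → posterior Dirichlet(3, 9/4, 12/5)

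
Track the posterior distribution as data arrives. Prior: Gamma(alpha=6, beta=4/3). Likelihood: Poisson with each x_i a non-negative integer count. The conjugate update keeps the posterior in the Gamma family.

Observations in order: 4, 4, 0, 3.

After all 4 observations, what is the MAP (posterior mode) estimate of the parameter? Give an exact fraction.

3

obs 1: x=4 → posterior Gamma(10, 7/3)
obs 2: x=4 → posterior Gamma(14, 10/3)
obs 3: x=0 → posterior Gamma(14, 13/3)
obs 4: x=3 → posterior Gamma(17, 16/3)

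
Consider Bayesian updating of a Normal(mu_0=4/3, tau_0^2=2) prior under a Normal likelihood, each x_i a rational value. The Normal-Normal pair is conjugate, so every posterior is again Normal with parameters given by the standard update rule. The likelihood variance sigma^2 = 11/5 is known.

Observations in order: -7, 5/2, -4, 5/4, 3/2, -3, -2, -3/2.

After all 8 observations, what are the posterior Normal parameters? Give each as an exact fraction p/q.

mu_0=-647/546, tau_0^2=22/91

obs 1: x=-7 → posterior Normal(-166/63, 22/21)
obs 2: x=5/2 → posterior Normal(-91/93, 22/31)
obs 3: x=-4 → posterior Normal(-211/123, 22/41)
obs 4: x=5/4 → posterior Normal(-347/306, 22/51)
obs 5: x=3/2 → posterior Normal(-257/366, 22/61)
obs 6: x=-3 → posterior Normal(-437/426, 22/71)
obs 7: x=-2 → posterior Normal(-557/486, 22/81)
obs 8: x=-3/2 → posterior Normal(-647/546, 22/91)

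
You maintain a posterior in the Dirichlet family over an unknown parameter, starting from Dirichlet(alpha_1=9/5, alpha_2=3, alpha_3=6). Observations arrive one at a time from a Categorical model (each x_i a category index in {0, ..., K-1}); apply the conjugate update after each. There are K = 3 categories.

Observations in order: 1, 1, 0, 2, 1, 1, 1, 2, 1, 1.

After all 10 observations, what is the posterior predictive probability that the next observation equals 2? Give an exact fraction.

obs 1: x=1 → posterior Dirichlet(9/5, 4, 6)
obs 2: x=1 → posterior Dirichlet(9/5, 5, 6)
obs 3: x=0 → posterior Dirichlet(14/5, 5, 6)
obs 4: x=2 → posterior Dirichlet(14/5, 5, 7)
obs 5: x=1 → posterior Dirichlet(14/5, 6, 7)
obs 6: x=1 → posterior Dirichlet(14/5, 7, 7)
obs 7: x=1 → posterior Dirichlet(14/5, 8, 7)
obs 8: x=2 → posterior Dirichlet(14/5, 8, 8)
obs 9: x=1 → posterior Dirichlet(14/5, 9, 8)
obs 10: x=1 → posterior Dirichlet(14/5, 10, 8)

5/13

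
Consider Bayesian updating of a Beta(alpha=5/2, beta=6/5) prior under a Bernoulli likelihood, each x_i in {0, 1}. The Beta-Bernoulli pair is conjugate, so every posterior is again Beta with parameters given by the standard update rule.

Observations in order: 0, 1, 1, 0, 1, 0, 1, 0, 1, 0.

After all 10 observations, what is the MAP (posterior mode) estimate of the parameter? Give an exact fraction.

5/9

obs 1: x=0 → posterior Beta(5/2, 11/5)
obs 2: x=1 → posterior Beta(7/2, 11/5)
obs 3: x=1 → posterior Beta(9/2, 11/5)
obs 4: x=0 → posterior Beta(9/2, 16/5)
obs 5: x=1 → posterior Beta(11/2, 16/5)
obs 6: x=0 → posterior Beta(11/2, 21/5)
obs 7: x=1 → posterior Beta(13/2, 21/5)
obs 8: x=0 → posterior Beta(13/2, 26/5)
obs 9: x=1 → posterior Beta(15/2, 26/5)
obs 10: x=0 → posterior Beta(15/2, 31/5)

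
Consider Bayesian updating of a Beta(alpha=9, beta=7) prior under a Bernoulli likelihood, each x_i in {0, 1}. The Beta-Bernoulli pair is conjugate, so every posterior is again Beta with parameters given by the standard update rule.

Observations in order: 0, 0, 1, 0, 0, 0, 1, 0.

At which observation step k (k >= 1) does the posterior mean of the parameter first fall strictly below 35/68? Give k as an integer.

obs 1: x=0 → posterior Beta(9, 8)
obs 2: x=0 → posterior Beta(9, 9)
obs 3: x=1 → posterior Beta(10, 9)
obs 4: x=0 → posterior Beta(10, 10)
obs 5: x=0 → posterior Beta(10, 11)
obs 6: x=0 → posterior Beta(10, 12)
obs 7: x=1 → posterior Beta(11, 12)
obs 8: x=0 → posterior Beta(11, 13)

k = 2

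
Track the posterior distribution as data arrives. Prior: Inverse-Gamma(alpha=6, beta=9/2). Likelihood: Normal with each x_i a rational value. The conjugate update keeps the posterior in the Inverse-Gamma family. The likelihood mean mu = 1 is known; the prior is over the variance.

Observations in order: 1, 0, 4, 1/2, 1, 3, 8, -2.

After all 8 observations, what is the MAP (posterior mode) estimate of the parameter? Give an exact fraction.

obs 1: x=1 → posterior Inverse-Gamma(13/2, 9/2)
obs 2: x=0 → posterior Inverse-Gamma(7, 5)
obs 3: x=4 → posterior Inverse-Gamma(15/2, 19/2)
obs 4: x=1/2 → posterior Inverse-Gamma(8, 77/8)
obs 5: x=1 → posterior Inverse-Gamma(17/2, 77/8)
obs 6: x=3 → posterior Inverse-Gamma(9, 93/8)
obs 7: x=8 → posterior Inverse-Gamma(19/2, 289/8)
obs 8: x=-2 → posterior Inverse-Gamma(10, 325/8)

325/88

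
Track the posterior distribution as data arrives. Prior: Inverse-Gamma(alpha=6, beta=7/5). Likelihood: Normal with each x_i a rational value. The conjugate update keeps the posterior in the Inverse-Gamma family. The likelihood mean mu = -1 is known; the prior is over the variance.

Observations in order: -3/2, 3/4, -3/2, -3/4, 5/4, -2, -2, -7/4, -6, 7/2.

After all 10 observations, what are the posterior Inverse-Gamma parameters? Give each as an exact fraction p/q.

obs 1: x=-3/2 → posterior Inverse-Gamma(13/2, 61/40)
obs 2: x=3/4 → posterior Inverse-Gamma(7, 489/160)
obs 3: x=-3/2 → posterior Inverse-Gamma(15/2, 509/160)
obs 4: x=-3/4 → posterior Inverse-Gamma(8, 257/80)
obs 5: x=5/4 → posterior Inverse-Gamma(17/2, 919/160)
obs 6: x=-2 → posterior Inverse-Gamma(9, 999/160)
obs 7: x=-2 → posterior Inverse-Gamma(19/2, 1079/160)
obs 8: x=-7/4 → posterior Inverse-Gamma(10, 281/40)
obs 9: x=-6 → posterior Inverse-Gamma(21/2, 781/40)
obs 10: x=7/2 → posterior Inverse-Gamma(11, 593/20)

alpha=11, beta=593/20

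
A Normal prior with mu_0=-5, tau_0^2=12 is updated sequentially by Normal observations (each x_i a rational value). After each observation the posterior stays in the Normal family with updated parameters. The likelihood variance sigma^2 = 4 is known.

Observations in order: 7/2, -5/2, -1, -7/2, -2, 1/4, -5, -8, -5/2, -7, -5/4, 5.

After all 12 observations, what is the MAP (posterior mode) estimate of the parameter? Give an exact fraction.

-77/37

obs 1: x=7/2 → posterior Normal(11/8, 3)
obs 2: x=-5/2 → posterior Normal(-2/7, 12/7)
obs 3: x=-1 → posterior Normal(-1/2, 6/5)
obs 4: x=-7/2 → posterior Normal(-31/26, 12/13)
obs 5: x=-2 → posterior Normal(-43/32, 3/4)
obs 6: x=1/4 → posterior Normal(-83/76, 12/19)
obs 7: x=-5 → posterior Normal(-13/8, 6/11)
obs 8: x=-8 → posterior Normal(-239/100, 12/25)
obs 9: x=-5/2 → posterior Normal(-269/112, 3/7)
obs 10: x=-7 → posterior Normal(-353/124, 12/31)
obs 11: x=-5/4 → posterior Normal(-46/17, 6/17)
obs 12: x=5 → posterior Normal(-77/37, 12/37)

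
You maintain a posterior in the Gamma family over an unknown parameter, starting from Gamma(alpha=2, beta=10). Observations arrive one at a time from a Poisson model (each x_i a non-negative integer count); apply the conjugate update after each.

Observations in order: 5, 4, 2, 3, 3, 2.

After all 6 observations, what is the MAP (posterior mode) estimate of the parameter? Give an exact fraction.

5/4

obs 1: x=5 → posterior Gamma(7, 11)
obs 2: x=4 → posterior Gamma(11, 12)
obs 3: x=2 → posterior Gamma(13, 13)
obs 4: x=3 → posterior Gamma(16, 14)
obs 5: x=3 → posterior Gamma(19, 15)
obs 6: x=2 → posterior Gamma(21, 16)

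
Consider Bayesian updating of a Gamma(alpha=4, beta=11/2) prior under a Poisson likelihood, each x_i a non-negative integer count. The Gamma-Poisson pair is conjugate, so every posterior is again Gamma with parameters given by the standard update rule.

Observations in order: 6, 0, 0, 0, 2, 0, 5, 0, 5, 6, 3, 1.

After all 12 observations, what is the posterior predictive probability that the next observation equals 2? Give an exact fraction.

54308940842821272206418027926981449127197265625000000/208381240119593773598371865160915107617069000520604889

obs 1: x=6 → posterior Gamma(10, 13/2)
obs 2: x=0 → posterior Gamma(10, 15/2)
obs 3: x=0 → posterior Gamma(10, 17/2)
obs 4: x=0 → posterior Gamma(10, 19/2)
obs 5: x=2 → posterior Gamma(12, 21/2)
obs 6: x=0 → posterior Gamma(12, 23/2)
obs 7: x=5 → posterior Gamma(17, 25/2)
obs 8: x=0 → posterior Gamma(17, 27/2)
obs 9: x=5 → posterior Gamma(22, 29/2)
obs 10: x=6 → posterior Gamma(28, 31/2)
obs 11: x=3 → posterior Gamma(31, 33/2)
obs 12: x=1 → posterior Gamma(32, 35/2)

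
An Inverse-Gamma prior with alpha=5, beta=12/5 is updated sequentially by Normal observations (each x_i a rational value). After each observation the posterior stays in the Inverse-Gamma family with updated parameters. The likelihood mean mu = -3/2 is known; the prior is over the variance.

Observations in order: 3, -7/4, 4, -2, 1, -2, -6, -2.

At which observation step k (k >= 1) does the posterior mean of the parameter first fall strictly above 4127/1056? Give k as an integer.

k = 3

obs 1: x=3 → posterior Inverse-Gamma(11/2, 501/40)
obs 2: x=-7/4 → posterior Inverse-Gamma(6, 2009/160)
obs 3: x=4 → posterior Inverse-Gamma(13/2, 4429/160)
obs 4: x=-2 → posterior Inverse-Gamma(7, 4449/160)
obs 5: x=1 → posterior Inverse-Gamma(15/2, 4949/160)
obs 6: x=-2 → posterior Inverse-Gamma(8, 4969/160)
obs 7: x=-6 → posterior Inverse-Gamma(17/2, 6589/160)
obs 8: x=-2 → posterior Inverse-Gamma(9, 6609/160)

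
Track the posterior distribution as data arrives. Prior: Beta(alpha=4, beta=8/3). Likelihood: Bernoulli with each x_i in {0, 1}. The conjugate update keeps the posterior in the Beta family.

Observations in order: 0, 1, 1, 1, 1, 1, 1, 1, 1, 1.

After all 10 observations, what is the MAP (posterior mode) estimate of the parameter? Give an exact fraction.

9/11

obs 1: x=0 → posterior Beta(4, 11/3)
obs 2: x=1 → posterior Beta(5, 11/3)
obs 3: x=1 → posterior Beta(6, 11/3)
obs 4: x=1 → posterior Beta(7, 11/3)
obs 5: x=1 → posterior Beta(8, 11/3)
obs 6: x=1 → posterior Beta(9, 11/3)
obs 7: x=1 → posterior Beta(10, 11/3)
obs 8: x=1 → posterior Beta(11, 11/3)
obs 9: x=1 → posterior Beta(12, 11/3)
obs 10: x=1 → posterior Beta(13, 11/3)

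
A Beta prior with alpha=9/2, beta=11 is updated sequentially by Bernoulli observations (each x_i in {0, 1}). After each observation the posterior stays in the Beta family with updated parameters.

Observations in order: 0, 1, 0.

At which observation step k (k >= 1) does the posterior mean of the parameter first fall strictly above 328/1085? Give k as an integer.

obs 1: x=0 → posterior Beta(9/2, 12)
obs 2: x=1 → posterior Beta(11/2, 12)
obs 3: x=0 → posterior Beta(11/2, 13)

k = 2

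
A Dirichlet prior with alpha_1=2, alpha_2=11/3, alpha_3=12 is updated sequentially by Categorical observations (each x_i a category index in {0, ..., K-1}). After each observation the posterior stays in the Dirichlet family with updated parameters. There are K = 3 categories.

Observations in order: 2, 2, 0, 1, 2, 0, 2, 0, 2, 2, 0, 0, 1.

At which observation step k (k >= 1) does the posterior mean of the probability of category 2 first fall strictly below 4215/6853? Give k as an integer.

k = 12

obs 1: x=2 → posterior Dirichlet(2, 11/3, 13)
obs 2: x=2 → posterior Dirichlet(2, 11/3, 14)
obs 3: x=0 → posterior Dirichlet(3, 11/3, 14)
obs 4: x=1 → posterior Dirichlet(3, 14/3, 14)
obs 5: x=2 → posterior Dirichlet(3, 14/3, 15)
obs 6: x=0 → posterior Dirichlet(4, 14/3, 15)
obs 7: x=2 → posterior Dirichlet(4, 14/3, 16)
obs 8: x=0 → posterior Dirichlet(5, 14/3, 16)
obs 9: x=2 → posterior Dirichlet(5, 14/3, 17)
obs 10: x=2 → posterior Dirichlet(5, 14/3, 18)
obs 11: x=0 → posterior Dirichlet(6, 14/3, 18)
obs 12: x=0 → posterior Dirichlet(7, 14/3, 18)
obs 13: x=1 → posterior Dirichlet(7, 17/3, 18)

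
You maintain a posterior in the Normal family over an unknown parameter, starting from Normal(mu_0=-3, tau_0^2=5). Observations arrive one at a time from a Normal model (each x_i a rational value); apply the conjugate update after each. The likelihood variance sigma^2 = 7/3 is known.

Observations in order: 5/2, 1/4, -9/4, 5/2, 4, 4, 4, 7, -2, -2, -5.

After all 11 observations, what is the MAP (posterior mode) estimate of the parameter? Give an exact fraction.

87/86

obs 1: x=5/2 → posterior Normal(3/4, 35/22)
obs 2: x=1/4 → posterior Normal(81/148, 35/37)
obs 3: x=-9/4 → posterior Normal(-27/104, 35/52)
obs 4: x=5/2 → posterior Normal(24/67, 35/67)
obs 5: x=4 → posterior Normal(42/41, 35/82)
obs 6: x=4 → posterior Normal(144/97, 35/97)
obs 7: x=4 → posterior Normal(51/28, 5/16)
obs 8: x=7 → posterior Normal(309/127, 35/127)
obs 9: x=-2 → posterior Normal(279/142, 35/142)
obs 10: x=-2 → posterior Normal(249/157, 35/157)
obs 11: x=-5 → posterior Normal(87/86, 35/172)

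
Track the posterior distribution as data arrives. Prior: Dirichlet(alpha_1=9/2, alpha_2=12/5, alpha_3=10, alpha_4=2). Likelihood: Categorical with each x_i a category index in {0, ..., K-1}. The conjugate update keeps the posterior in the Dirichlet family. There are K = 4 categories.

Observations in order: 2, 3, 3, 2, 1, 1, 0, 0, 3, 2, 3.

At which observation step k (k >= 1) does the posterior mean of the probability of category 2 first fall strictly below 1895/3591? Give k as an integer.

obs 1: x=2 → posterior Dirichlet(9/2, 12/5, 11, 2)
obs 2: x=3 → posterior Dirichlet(9/2, 12/5, 11, 3)
obs 3: x=3 → posterior Dirichlet(9/2, 12/5, 11, 4)
obs 4: x=2 → posterior Dirichlet(9/2, 12/5, 12, 4)
obs 5: x=1 → posterior Dirichlet(9/2, 17/5, 12, 4)
obs 6: x=1 → posterior Dirichlet(9/2, 22/5, 12, 4)
obs 7: x=0 → posterior Dirichlet(11/2, 22/5, 12, 4)
obs 8: x=0 → posterior Dirichlet(13/2, 22/5, 12, 4)
obs 9: x=3 → posterior Dirichlet(13/2, 22/5, 12, 5)
obs 10: x=2 → posterior Dirichlet(13/2, 22/5, 13, 5)
obs 11: x=3 → posterior Dirichlet(13/2, 22/5, 13, 6)

k = 2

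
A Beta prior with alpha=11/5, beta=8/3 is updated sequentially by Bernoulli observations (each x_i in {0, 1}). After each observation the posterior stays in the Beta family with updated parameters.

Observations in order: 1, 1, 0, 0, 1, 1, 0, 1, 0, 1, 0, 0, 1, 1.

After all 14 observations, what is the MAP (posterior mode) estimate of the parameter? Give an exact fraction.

6/11

obs 1: x=1 → posterior Beta(16/5, 8/3)
obs 2: x=1 → posterior Beta(21/5, 8/3)
obs 3: x=0 → posterior Beta(21/5, 11/3)
obs 4: x=0 → posterior Beta(21/5, 14/3)
obs 5: x=1 → posterior Beta(26/5, 14/3)
obs 6: x=1 → posterior Beta(31/5, 14/3)
obs 7: x=0 → posterior Beta(31/5, 17/3)
obs 8: x=1 → posterior Beta(36/5, 17/3)
obs 9: x=0 → posterior Beta(36/5, 20/3)
obs 10: x=1 → posterior Beta(41/5, 20/3)
obs 11: x=0 → posterior Beta(41/5, 23/3)
obs 12: x=0 → posterior Beta(41/5, 26/3)
obs 13: x=1 → posterior Beta(46/5, 26/3)
obs 14: x=1 → posterior Beta(51/5, 26/3)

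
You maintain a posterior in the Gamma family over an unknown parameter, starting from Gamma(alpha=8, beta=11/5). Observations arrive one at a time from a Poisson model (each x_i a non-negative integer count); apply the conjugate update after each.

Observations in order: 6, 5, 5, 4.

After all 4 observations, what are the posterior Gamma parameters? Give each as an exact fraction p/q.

alpha=28, beta=31/5

obs 1: x=6 → posterior Gamma(14, 16/5)
obs 2: x=5 → posterior Gamma(19, 21/5)
obs 3: x=5 → posterior Gamma(24, 26/5)
obs 4: x=4 → posterior Gamma(28, 31/5)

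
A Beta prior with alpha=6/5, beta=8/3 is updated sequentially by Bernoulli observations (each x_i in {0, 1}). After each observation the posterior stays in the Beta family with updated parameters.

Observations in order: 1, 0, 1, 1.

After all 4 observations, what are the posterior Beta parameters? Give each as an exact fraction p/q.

obs 1: x=1 → posterior Beta(11/5, 8/3)
obs 2: x=0 → posterior Beta(11/5, 11/3)
obs 3: x=1 → posterior Beta(16/5, 11/3)
obs 4: x=1 → posterior Beta(21/5, 11/3)

alpha=21/5, beta=11/3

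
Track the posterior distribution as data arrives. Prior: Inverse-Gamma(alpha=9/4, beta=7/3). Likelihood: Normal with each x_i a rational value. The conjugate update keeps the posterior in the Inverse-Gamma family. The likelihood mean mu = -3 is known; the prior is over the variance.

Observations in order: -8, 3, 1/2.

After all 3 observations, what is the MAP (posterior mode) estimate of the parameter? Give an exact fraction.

obs 1: x=-8 → posterior Inverse-Gamma(11/4, 89/6)
obs 2: x=3 → posterior Inverse-Gamma(13/4, 197/6)
obs 3: x=1/2 → posterior Inverse-Gamma(15/4, 935/24)

935/114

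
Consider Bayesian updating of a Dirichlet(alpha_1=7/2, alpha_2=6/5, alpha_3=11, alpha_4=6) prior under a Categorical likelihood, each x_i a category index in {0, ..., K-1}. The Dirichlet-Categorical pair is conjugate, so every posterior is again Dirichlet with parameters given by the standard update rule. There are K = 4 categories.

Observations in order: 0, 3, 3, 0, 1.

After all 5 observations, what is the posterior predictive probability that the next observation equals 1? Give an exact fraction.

obs 1: x=0 → posterior Dirichlet(9/2, 6/5, 11, 6)
obs 2: x=3 → posterior Dirichlet(9/2, 6/5, 11, 7)
obs 3: x=3 → posterior Dirichlet(9/2, 6/5, 11, 8)
obs 4: x=0 → posterior Dirichlet(11/2, 6/5, 11, 8)
obs 5: x=1 → posterior Dirichlet(11/2, 11/5, 11, 8)

22/267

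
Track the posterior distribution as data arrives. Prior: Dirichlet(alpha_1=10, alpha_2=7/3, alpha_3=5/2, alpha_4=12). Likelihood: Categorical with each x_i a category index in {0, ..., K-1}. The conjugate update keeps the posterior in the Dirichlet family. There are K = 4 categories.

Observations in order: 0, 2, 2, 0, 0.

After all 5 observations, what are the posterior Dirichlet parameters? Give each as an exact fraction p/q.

obs 1: x=0 → posterior Dirichlet(11, 7/3, 5/2, 12)
obs 2: x=2 → posterior Dirichlet(11, 7/3, 7/2, 12)
obs 3: x=2 → posterior Dirichlet(11, 7/3, 9/2, 12)
obs 4: x=0 → posterior Dirichlet(12, 7/3, 9/2, 12)
obs 5: x=0 → posterior Dirichlet(13, 7/3, 9/2, 12)

alpha_1=13, alpha_2=7/3, alpha_3=9/2, alpha_4=12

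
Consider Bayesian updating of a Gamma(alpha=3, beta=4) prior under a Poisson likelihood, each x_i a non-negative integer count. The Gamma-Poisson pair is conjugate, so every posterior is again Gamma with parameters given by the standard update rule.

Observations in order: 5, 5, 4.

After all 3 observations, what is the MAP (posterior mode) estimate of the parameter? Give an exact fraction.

obs 1: x=5 → posterior Gamma(8, 5)
obs 2: x=5 → posterior Gamma(13, 6)
obs 3: x=4 → posterior Gamma(17, 7)

16/7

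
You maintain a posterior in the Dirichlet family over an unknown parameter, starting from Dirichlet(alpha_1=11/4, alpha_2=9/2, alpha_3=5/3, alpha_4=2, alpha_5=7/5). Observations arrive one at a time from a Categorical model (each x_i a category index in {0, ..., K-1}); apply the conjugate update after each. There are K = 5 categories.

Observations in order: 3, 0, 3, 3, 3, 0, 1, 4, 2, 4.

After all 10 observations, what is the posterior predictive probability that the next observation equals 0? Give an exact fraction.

obs 1: x=3 → posterior Dirichlet(11/4, 9/2, 5/3, 3, 7/5)
obs 2: x=0 → posterior Dirichlet(15/4, 9/2, 5/3, 3, 7/5)
obs 3: x=3 → posterior Dirichlet(15/4, 9/2, 5/3, 4, 7/5)
obs 4: x=3 → posterior Dirichlet(15/4, 9/2, 5/3, 5, 7/5)
obs 5: x=3 → posterior Dirichlet(15/4, 9/2, 5/3, 6, 7/5)
obs 6: x=0 → posterior Dirichlet(19/4, 9/2, 5/3, 6, 7/5)
obs 7: x=1 → posterior Dirichlet(19/4, 11/2, 5/3, 6, 7/5)
obs 8: x=4 → posterior Dirichlet(19/4, 11/2, 5/3, 6, 12/5)
obs 9: x=2 → posterior Dirichlet(19/4, 11/2, 8/3, 6, 12/5)
obs 10: x=4 → posterior Dirichlet(19/4, 11/2, 8/3, 6, 17/5)

285/1339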